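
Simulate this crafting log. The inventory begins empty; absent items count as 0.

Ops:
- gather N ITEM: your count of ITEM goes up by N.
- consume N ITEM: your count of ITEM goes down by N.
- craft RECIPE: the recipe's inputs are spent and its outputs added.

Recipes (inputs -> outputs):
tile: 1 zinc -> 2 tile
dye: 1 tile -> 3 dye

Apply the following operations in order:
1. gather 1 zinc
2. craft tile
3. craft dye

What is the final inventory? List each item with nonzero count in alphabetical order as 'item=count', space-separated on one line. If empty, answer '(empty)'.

After 1 (gather 1 zinc): zinc=1
After 2 (craft tile): tile=2
After 3 (craft dye): dye=3 tile=1

Answer: dye=3 tile=1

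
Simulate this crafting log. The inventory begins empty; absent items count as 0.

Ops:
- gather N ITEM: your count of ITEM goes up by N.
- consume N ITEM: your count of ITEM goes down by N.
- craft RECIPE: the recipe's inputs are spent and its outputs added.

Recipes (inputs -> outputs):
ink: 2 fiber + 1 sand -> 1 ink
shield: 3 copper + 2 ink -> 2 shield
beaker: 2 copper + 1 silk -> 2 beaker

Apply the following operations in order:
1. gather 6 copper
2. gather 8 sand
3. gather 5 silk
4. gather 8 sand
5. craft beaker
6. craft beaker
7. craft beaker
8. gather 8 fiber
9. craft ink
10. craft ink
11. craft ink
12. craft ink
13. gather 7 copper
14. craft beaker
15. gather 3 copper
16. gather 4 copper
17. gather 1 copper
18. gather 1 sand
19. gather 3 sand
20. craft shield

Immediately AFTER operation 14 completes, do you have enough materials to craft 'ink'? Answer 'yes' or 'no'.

Answer: no

Derivation:
After 1 (gather 6 copper): copper=6
After 2 (gather 8 sand): copper=6 sand=8
After 3 (gather 5 silk): copper=6 sand=8 silk=5
After 4 (gather 8 sand): copper=6 sand=16 silk=5
After 5 (craft beaker): beaker=2 copper=4 sand=16 silk=4
After 6 (craft beaker): beaker=4 copper=2 sand=16 silk=3
After 7 (craft beaker): beaker=6 sand=16 silk=2
After 8 (gather 8 fiber): beaker=6 fiber=8 sand=16 silk=2
After 9 (craft ink): beaker=6 fiber=6 ink=1 sand=15 silk=2
After 10 (craft ink): beaker=6 fiber=4 ink=2 sand=14 silk=2
After 11 (craft ink): beaker=6 fiber=2 ink=3 sand=13 silk=2
After 12 (craft ink): beaker=6 ink=4 sand=12 silk=2
After 13 (gather 7 copper): beaker=6 copper=7 ink=4 sand=12 silk=2
After 14 (craft beaker): beaker=8 copper=5 ink=4 sand=12 silk=1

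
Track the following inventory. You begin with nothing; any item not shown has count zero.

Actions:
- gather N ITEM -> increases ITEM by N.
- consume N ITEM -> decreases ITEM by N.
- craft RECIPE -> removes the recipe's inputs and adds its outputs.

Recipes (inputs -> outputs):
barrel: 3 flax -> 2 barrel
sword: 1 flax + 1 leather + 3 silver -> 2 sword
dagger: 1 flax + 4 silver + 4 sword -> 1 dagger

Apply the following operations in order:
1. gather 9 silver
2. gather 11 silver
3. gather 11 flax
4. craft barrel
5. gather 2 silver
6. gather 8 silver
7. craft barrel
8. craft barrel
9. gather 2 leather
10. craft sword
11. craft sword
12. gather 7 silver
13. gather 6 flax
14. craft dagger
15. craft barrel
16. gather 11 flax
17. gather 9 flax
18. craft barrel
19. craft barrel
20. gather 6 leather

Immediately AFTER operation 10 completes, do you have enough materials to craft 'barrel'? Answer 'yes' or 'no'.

After 1 (gather 9 silver): silver=9
After 2 (gather 11 silver): silver=20
After 3 (gather 11 flax): flax=11 silver=20
After 4 (craft barrel): barrel=2 flax=8 silver=20
After 5 (gather 2 silver): barrel=2 flax=8 silver=22
After 6 (gather 8 silver): barrel=2 flax=8 silver=30
After 7 (craft barrel): barrel=4 flax=5 silver=30
After 8 (craft barrel): barrel=6 flax=2 silver=30
After 9 (gather 2 leather): barrel=6 flax=2 leather=2 silver=30
After 10 (craft sword): barrel=6 flax=1 leather=1 silver=27 sword=2

Answer: no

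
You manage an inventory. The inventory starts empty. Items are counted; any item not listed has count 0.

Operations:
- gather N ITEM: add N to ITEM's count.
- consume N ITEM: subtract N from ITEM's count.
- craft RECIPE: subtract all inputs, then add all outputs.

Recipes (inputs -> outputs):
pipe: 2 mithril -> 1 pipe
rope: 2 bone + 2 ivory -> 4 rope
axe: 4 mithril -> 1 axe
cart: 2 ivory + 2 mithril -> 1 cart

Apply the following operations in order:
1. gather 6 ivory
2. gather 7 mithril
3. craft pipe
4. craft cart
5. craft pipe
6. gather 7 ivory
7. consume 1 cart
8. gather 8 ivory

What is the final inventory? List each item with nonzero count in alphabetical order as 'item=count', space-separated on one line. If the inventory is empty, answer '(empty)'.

Answer: ivory=19 mithril=1 pipe=2

Derivation:
After 1 (gather 6 ivory): ivory=6
After 2 (gather 7 mithril): ivory=6 mithril=7
After 3 (craft pipe): ivory=6 mithril=5 pipe=1
After 4 (craft cart): cart=1 ivory=4 mithril=3 pipe=1
After 5 (craft pipe): cart=1 ivory=4 mithril=1 pipe=2
After 6 (gather 7 ivory): cart=1 ivory=11 mithril=1 pipe=2
After 7 (consume 1 cart): ivory=11 mithril=1 pipe=2
After 8 (gather 8 ivory): ivory=19 mithril=1 pipe=2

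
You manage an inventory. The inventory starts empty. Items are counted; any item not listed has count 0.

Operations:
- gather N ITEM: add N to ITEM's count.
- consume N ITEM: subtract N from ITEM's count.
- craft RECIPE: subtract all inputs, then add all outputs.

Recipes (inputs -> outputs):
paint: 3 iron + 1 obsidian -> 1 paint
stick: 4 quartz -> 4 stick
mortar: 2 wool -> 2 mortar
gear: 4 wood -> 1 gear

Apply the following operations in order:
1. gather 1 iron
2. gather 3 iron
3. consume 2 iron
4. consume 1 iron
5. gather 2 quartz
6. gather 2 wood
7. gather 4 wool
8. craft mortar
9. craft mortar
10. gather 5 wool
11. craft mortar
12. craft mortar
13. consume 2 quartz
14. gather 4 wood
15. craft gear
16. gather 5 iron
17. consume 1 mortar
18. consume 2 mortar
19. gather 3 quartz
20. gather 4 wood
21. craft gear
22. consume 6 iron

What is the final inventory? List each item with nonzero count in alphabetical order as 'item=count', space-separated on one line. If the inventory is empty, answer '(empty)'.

Answer: gear=2 mortar=5 quartz=3 wood=2 wool=1

Derivation:
After 1 (gather 1 iron): iron=1
After 2 (gather 3 iron): iron=4
After 3 (consume 2 iron): iron=2
After 4 (consume 1 iron): iron=1
After 5 (gather 2 quartz): iron=1 quartz=2
After 6 (gather 2 wood): iron=1 quartz=2 wood=2
After 7 (gather 4 wool): iron=1 quartz=2 wood=2 wool=4
After 8 (craft mortar): iron=1 mortar=2 quartz=2 wood=2 wool=2
After 9 (craft mortar): iron=1 mortar=4 quartz=2 wood=2
After 10 (gather 5 wool): iron=1 mortar=4 quartz=2 wood=2 wool=5
After 11 (craft mortar): iron=1 mortar=6 quartz=2 wood=2 wool=3
After 12 (craft mortar): iron=1 mortar=8 quartz=2 wood=2 wool=1
After 13 (consume 2 quartz): iron=1 mortar=8 wood=2 wool=1
After 14 (gather 4 wood): iron=1 mortar=8 wood=6 wool=1
After 15 (craft gear): gear=1 iron=1 mortar=8 wood=2 wool=1
After 16 (gather 5 iron): gear=1 iron=6 mortar=8 wood=2 wool=1
After 17 (consume 1 mortar): gear=1 iron=6 mortar=7 wood=2 wool=1
After 18 (consume 2 mortar): gear=1 iron=6 mortar=5 wood=2 wool=1
After 19 (gather 3 quartz): gear=1 iron=6 mortar=5 quartz=3 wood=2 wool=1
After 20 (gather 4 wood): gear=1 iron=6 mortar=5 quartz=3 wood=6 wool=1
After 21 (craft gear): gear=2 iron=6 mortar=5 quartz=3 wood=2 wool=1
After 22 (consume 6 iron): gear=2 mortar=5 quartz=3 wood=2 wool=1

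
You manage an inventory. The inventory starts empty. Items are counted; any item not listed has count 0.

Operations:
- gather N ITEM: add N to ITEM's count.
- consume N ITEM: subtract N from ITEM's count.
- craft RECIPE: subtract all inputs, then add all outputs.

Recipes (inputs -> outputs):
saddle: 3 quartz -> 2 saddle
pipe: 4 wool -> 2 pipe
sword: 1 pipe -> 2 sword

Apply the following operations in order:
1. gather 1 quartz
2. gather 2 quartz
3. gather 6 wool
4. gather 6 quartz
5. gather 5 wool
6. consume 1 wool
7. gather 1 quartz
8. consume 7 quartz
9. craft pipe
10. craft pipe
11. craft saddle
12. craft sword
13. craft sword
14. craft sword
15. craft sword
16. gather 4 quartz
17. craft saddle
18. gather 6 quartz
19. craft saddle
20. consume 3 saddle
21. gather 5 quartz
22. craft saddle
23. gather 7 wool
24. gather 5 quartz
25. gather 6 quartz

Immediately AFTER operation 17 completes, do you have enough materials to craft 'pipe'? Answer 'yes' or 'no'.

Answer: no

Derivation:
After 1 (gather 1 quartz): quartz=1
After 2 (gather 2 quartz): quartz=3
After 3 (gather 6 wool): quartz=3 wool=6
After 4 (gather 6 quartz): quartz=9 wool=6
After 5 (gather 5 wool): quartz=9 wool=11
After 6 (consume 1 wool): quartz=9 wool=10
After 7 (gather 1 quartz): quartz=10 wool=10
After 8 (consume 7 quartz): quartz=3 wool=10
After 9 (craft pipe): pipe=2 quartz=3 wool=6
After 10 (craft pipe): pipe=4 quartz=3 wool=2
After 11 (craft saddle): pipe=4 saddle=2 wool=2
After 12 (craft sword): pipe=3 saddle=2 sword=2 wool=2
After 13 (craft sword): pipe=2 saddle=2 sword=4 wool=2
After 14 (craft sword): pipe=1 saddle=2 sword=6 wool=2
After 15 (craft sword): saddle=2 sword=8 wool=2
After 16 (gather 4 quartz): quartz=4 saddle=2 sword=8 wool=2
After 17 (craft saddle): quartz=1 saddle=4 sword=8 wool=2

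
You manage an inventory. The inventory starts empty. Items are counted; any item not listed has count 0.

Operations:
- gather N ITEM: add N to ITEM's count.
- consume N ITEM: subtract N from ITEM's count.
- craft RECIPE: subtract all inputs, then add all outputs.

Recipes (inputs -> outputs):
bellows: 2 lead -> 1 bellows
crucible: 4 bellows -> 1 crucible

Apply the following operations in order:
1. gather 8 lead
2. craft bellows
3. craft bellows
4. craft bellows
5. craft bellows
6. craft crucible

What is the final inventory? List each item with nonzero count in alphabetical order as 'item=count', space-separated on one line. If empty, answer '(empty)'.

Answer: crucible=1

Derivation:
After 1 (gather 8 lead): lead=8
After 2 (craft bellows): bellows=1 lead=6
After 3 (craft bellows): bellows=2 lead=4
After 4 (craft bellows): bellows=3 lead=2
After 5 (craft bellows): bellows=4
After 6 (craft crucible): crucible=1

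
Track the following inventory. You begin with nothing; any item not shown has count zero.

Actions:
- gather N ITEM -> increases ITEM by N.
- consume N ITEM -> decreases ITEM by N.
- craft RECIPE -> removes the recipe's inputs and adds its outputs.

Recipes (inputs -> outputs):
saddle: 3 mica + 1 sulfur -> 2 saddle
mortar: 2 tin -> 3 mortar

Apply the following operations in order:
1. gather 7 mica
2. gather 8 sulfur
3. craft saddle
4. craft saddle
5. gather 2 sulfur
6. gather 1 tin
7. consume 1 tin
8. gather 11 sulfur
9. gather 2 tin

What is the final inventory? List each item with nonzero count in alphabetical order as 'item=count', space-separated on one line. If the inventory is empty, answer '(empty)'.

Answer: mica=1 saddle=4 sulfur=19 tin=2

Derivation:
After 1 (gather 7 mica): mica=7
After 2 (gather 8 sulfur): mica=7 sulfur=8
After 3 (craft saddle): mica=4 saddle=2 sulfur=7
After 4 (craft saddle): mica=1 saddle=4 sulfur=6
After 5 (gather 2 sulfur): mica=1 saddle=4 sulfur=8
After 6 (gather 1 tin): mica=1 saddle=4 sulfur=8 tin=1
After 7 (consume 1 tin): mica=1 saddle=4 sulfur=8
After 8 (gather 11 sulfur): mica=1 saddle=4 sulfur=19
After 9 (gather 2 tin): mica=1 saddle=4 sulfur=19 tin=2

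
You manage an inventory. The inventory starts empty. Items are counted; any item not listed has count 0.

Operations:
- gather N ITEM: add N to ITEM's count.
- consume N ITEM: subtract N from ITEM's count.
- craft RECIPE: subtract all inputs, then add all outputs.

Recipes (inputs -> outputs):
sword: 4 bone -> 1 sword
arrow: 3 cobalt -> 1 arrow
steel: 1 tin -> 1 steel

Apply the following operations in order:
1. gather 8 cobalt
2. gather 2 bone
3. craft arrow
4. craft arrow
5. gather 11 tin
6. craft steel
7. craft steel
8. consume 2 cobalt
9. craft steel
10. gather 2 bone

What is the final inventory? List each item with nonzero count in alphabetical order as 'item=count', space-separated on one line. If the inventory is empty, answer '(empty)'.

Answer: arrow=2 bone=4 steel=3 tin=8

Derivation:
After 1 (gather 8 cobalt): cobalt=8
After 2 (gather 2 bone): bone=2 cobalt=8
After 3 (craft arrow): arrow=1 bone=2 cobalt=5
After 4 (craft arrow): arrow=2 bone=2 cobalt=2
After 5 (gather 11 tin): arrow=2 bone=2 cobalt=2 tin=11
After 6 (craft steel): arrow=2 bone=2 cobalt=2 steel=1 tin=10
After 7 (craft steel): arrow=2 bone=2 cobalt=2 steel=2 tin=9
After 8 (consume 2 cobalt): arrow=2 bone=2 steel=2 tin=9
After 9 (craft steel): arrow=2 bone=2 steel=3 tin=8
After 10 (gather 2 bone): arrow=2 bone=4 steel=3 tin=8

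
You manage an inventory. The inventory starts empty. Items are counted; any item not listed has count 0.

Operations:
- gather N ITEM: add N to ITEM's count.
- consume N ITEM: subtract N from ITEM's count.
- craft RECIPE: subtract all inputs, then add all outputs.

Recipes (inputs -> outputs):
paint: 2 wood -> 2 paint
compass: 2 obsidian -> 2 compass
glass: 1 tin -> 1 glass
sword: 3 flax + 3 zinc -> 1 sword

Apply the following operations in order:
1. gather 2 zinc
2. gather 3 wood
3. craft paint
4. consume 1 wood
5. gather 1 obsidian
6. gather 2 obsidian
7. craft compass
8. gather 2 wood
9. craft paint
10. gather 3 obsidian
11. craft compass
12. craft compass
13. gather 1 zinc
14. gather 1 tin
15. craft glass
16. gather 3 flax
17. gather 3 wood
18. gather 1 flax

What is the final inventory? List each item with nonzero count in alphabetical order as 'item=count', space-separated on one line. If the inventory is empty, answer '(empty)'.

After 1 (gather 2 zinc): zinc=2
After 2 (gather 3 wood): wood=3 zinc=2
After 3 (craft paint): paint=2 wood=1 zinc=2
After 4 (consume 1 wood): paint=2 zinc=2
After 5 (gather 1 obsidian): obsidian=1 paint=2 zinc=2
After 6 (gather 2 obsidian): obsidian=3 paint=2 zinc=2
After 7 (craft compass): compass=2 obsidian=1 paint=2 zinc=2
After 8 (gather 2 wood): compass=2 obsidian=1 paint=2 wood=2 zinc=2
After 9 (craft paint): compass=2 obsidian=1 paint=4 zinc=2
After 10 (gather 3 obsidian): compass=2 obsidian=4 paint=4 zinc=2
After 11 (craft compass): compass=4 obsidian=2 paint=4 zinc=2
After 12 (craft compass): compass=6 paint=4 zinc=2
After 13 (gather 1 zinc): compass=6 paint=4 zinc=3
After 14 (gather 1 tin): compass=6 paint=4 tin=1 zinc=3
After 15 (craft glass): compass=6 glass=1 paint=4 zinc=3
After 16 (gather 3 flax): compass=6 flax=3 glass=1 paint=4 zinc=3
After 17 (gather 3 wood): compass=6 flax=3 glass=1 paint=4 wood=3 zinc=3
After 18 (gather 1 flax): compass=6 flax=4 glass=1 paint=4 wood=3 zinc=3

Answer: compass=6 flax=4 glass=1 paint=4 wood=3 zinc=3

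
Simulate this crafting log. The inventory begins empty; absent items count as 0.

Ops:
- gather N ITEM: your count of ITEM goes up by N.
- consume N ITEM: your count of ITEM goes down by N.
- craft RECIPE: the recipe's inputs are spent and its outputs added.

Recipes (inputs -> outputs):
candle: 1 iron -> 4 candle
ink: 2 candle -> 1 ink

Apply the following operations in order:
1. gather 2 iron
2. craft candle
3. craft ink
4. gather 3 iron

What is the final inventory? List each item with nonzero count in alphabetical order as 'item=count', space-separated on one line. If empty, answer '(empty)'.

Answer: candle=2 ink=1 iron=4

Derivation:
After 1 (gather 2 iron): iron=2
After 2 (craft candle): candle=4 iron=1
After 3 (craft ink): candle=2 ink=1 iron=1
After 4 (gather 3 iron): candle=2 ink=1 iron=4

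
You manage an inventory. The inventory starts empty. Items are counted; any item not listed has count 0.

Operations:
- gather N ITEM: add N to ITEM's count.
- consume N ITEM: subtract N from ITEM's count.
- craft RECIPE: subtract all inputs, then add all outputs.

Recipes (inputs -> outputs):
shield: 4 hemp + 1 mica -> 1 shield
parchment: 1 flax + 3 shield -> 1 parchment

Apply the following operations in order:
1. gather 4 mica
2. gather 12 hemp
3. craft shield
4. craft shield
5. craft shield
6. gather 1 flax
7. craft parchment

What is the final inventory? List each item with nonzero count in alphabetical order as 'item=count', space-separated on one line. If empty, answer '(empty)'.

Answer: mica=1 parchment=1

Derivation:
After 1 (gather 4 mica): mica=4
After 2 (gather 12 hemp): hemp=12 mica=4
After 3 (craft shield): hemp=8 mica=3 shield=1
After 4 (craft shield): hemp=4 mica=2 shield=2
After 5 (craft shield): mica=1 shield=3
After 6 (gather 1 flax): flax=1 mica=1 shield=3
After 7 (craft parchment): mica=1 parchment=1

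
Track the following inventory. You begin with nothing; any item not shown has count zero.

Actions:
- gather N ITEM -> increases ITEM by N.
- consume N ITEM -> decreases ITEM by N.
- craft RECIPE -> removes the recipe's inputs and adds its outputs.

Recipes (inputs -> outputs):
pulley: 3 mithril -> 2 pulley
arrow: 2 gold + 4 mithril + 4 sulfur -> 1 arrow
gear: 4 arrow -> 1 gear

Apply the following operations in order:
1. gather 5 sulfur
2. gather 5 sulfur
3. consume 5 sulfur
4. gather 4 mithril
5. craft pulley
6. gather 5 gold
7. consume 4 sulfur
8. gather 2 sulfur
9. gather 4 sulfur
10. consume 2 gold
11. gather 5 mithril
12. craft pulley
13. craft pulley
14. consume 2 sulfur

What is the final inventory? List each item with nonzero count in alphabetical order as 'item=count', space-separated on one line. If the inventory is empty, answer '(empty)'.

After 1 (gather 5 sulfur): sulfur=5
After 2 (gather 5 sulfur): sulfur=10
After 3 (consume 5 sulfur): sulfur=5
After 4 (gather 4 mithril): mithril=4 sulfur=5
After 5 (craft pulley): mithril=1 pulley=2 sulfur=5
After 6 (gather 5 gold): gold=5 mithril=1 pulley=2 sulfur=5
After 7 (consume 4 sulfur): gold=5 mithril=1 pulley=2 sulfur=1
After 8 (gather 2 sulfur): gold=5 mithril=1 pulley=2 sulfur=3
After 9 (gather 4 sulfur): gold=5 mithril=1 pulley=2 sulfur=7
After 10 (consume 2 gold): gold=3 mithril=1 pulley=2 sulfur=7
After 11 (gather 5 mithril): gold=3 mithril=6 pulley=2 sulfur=7
After 12 (craft pulley): gold=3 mithril=3 pulley=4 sulfur=7
After 13 (craft pulley): gold=3 pulley=6 sulfur=7
After 14 (consume 2 sulfur): gold=3 pulley=6 sulfur=5

Answer: gold=3 pulley=6 sulfur=5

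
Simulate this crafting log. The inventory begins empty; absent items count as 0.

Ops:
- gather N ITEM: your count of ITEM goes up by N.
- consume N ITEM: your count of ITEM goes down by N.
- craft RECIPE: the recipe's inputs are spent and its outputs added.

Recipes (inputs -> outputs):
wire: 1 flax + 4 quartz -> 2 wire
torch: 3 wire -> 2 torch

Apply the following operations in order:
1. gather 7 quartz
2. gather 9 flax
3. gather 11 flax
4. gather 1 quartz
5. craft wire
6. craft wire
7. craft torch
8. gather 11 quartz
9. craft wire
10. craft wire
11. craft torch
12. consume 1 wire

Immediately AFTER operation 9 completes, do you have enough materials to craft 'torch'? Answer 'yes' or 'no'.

Answer: yes

Derivation:
After 1 (gather 7 quartz): quartz=7
After 2 (gather 9 flax): flax=9 quartz=7
After 3 (gather 11 flax): flax=20 quartz=7
After 4 (gather 1 quartz): flax=20 quartz=8
After 5 (craft wire): flax=19 quartz=4 wire=2
After 6 (craft wire): flax=18 wire=4
After 7 (craft torch): flax=18 torch=2 wire=1
After 8 (gather 11 quartz): flax=18 quartz=11 torch=2 wire=1
After 9 (craft wire): flax=17 quartz=7 torch=2 wire=3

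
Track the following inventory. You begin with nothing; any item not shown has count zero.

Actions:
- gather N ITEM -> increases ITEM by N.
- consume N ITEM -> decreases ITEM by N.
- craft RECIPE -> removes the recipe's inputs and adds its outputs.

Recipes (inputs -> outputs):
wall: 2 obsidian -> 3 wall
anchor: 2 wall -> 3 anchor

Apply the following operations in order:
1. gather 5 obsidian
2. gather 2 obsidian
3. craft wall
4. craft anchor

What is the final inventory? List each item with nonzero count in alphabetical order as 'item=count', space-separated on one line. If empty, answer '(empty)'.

After 1 (gather 5 obsidian): obsidian=5
After 2 (gather 2 obsidian): obsidian=7
After 3 (craft wall): obsidian=5 wall=3
After 4 (craft anchor): anchor=3 obsidian=5 wall=1

Answer: anchor=3 obsidian=5 wall=1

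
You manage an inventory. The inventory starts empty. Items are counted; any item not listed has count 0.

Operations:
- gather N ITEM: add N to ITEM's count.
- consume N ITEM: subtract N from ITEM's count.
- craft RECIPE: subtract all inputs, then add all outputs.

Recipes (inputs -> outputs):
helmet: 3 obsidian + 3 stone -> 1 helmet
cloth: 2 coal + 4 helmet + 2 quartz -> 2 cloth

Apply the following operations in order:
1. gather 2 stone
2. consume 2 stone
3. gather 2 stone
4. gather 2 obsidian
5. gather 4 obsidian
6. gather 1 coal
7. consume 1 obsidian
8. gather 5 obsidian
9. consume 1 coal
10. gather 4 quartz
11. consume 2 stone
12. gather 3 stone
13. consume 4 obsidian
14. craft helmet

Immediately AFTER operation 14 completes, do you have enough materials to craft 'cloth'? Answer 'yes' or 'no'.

After 1 (gather 2 stone): stone=2
After 2 (consume 2 stone): (empty)
After 3 (gather 2 stone): stone=2
After 4 (gather 2 obsidian): obsidian=2 stone=2
After 5 (gather 4 obsidian): obsidian=6 stone=2
After 6 (gather 1 coal): coal=1 obsidian=6 stone=2
After 7 (consume 1 obsidian): coal=1 obsidian=5 stone=2
After 8 (gather 5 obsidian): coal=1 obsidian=10 stone=2
After 9 (consume 1 coal): obsidian=10 stone=2
After 10 (gather 4 quartz): obsidian=10 quartz=4 stone=2
After 11 (consume 2 stone): obsidian=10 quartz=4
After 12 (gather 3 stone): obsidian=10 quartz=4 stone=3
After 13 (consume 4 obsidian): obsidian=6 quartz=4 stone=3
After 14 (craft helmet): helmet=1 obsidian=3 quartz=4

Answer: no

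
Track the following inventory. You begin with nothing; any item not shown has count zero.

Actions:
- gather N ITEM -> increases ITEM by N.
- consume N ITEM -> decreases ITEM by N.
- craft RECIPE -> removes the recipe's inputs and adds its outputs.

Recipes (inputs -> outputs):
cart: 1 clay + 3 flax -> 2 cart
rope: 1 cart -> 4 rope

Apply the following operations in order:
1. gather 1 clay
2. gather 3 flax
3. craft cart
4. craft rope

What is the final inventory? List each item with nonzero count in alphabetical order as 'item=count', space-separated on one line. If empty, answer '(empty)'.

After 1 (gather 1 clay): clay=1
After 2 (gather 3 flax): clay=1 flax=3
After 3 (craft cart): cart=2
After 4 (craft rope): cart=1 rope=4

Answer: cart=1 rope=4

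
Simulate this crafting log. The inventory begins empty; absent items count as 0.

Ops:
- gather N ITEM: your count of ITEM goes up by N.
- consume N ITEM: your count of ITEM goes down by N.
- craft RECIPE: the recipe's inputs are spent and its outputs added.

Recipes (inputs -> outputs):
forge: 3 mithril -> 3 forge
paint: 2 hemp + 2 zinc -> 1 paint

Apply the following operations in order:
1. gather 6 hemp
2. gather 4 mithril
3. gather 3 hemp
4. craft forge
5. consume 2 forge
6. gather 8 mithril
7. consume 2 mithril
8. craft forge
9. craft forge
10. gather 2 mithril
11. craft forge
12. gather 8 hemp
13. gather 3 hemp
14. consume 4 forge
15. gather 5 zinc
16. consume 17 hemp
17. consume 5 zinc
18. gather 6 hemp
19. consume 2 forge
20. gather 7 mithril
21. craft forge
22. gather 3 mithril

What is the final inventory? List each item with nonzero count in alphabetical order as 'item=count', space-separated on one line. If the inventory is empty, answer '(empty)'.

Answer: forge=7 hemp=9 mithril=7

Derivation:
After 1 (gather 6 hemp): hemp=6
After 2 (gather 4 mithril): hemp=6 mithril=4
After 3 (gather 3 hemp): hemp=9 mithril=4
After 4 (craft forge): forge=3 hemp=9 mithril=1
After 5 (consume 2 forge): forge=1 hemp=9 mithril=1
After 6 (gather 8 mithril): forge=1 hemp=9 mithril=9
After 7 (consume 2 mithril): forge=1 hemp=9 mithril=7
After 8 (craft forge): forge=4 hemp=9 mithril=4
After 9 (craft forge): forge=7 hemp=9 mithril=1
After 10 (gather 2 mithril): forge=7 hemp=9 mithril=3
After 11 (craft forge): forge=10 hemp=9
After 12 (gather 8 hemp): forge=10 hemp=17
After 13 (gather 3 hemp): forge=10 hemp=20
After 14 (consume 4 forge): forge=6 hemp=20
After 15 (gather 5 zinc): forge=6 hemp=20 zinc=5
After 16 (consume 17 hemp): forge=6 hemp=3 zinc=5
After 17 (consume 5 zinc): forge=6 hemp=3
After 18 (gather 6 hemp): forge=6 hemp=9
After 19 (consume 2 forge): forge=4 hemp=9
After 20 (gather 7 mithril): forge=4 hemp=9 mithril=7
After 21 (craft forge): forge=7 hemp=9 mithril=4
After 22 (gather 3 mithril): forge=7 hemp=9 mithril=7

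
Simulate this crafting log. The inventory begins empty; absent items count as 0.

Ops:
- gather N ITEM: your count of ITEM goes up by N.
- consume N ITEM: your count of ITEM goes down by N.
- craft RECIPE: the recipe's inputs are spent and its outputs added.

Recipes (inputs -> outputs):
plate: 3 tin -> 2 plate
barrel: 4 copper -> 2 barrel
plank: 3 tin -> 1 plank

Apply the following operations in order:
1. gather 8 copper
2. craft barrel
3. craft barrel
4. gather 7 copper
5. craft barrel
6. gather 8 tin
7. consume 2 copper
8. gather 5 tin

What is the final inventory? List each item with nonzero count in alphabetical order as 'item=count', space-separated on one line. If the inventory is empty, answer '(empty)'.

Answer: barrel=6 copper=1 tin=13

Derivation:
After 1 (gather 8 copper): copper=8
After 2 (craft barrel): barrel=2 copper=4
After 3 (craft barrel): barrel=4
After 4 (gather 7 copper): barrel=4 copper=7
After 5 (craft barrel): barrel=6 copper=3
After 6 (gather 8 tin): barrel=6 copper=3 tin=8
After 7 (consume 2 copper): barrel=6 copper=1 tin=8
After 8 (gather 5 tin): barrel=6 copper=1 tin=13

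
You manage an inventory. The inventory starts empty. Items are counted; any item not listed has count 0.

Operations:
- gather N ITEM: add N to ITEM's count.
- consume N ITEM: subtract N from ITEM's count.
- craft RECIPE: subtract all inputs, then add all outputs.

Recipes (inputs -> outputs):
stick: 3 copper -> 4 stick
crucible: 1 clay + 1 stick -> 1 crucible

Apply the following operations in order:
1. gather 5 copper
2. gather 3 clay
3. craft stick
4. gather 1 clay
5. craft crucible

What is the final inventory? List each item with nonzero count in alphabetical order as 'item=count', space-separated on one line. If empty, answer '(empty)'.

After 1 (gather 5 copper): copper=5
After 2 (gather 3 clay): clay=3 copper=5
After 3 (craft stick): clay=3 copper=2 stick=4
After 4 (gather 1 clay): clay=4 copper=2 stick=4
After 5 (craft crucible): clay=3 copper=2 crucible=1 stick=3

Answer: clay=3 copper=2 crucible=1 stick=3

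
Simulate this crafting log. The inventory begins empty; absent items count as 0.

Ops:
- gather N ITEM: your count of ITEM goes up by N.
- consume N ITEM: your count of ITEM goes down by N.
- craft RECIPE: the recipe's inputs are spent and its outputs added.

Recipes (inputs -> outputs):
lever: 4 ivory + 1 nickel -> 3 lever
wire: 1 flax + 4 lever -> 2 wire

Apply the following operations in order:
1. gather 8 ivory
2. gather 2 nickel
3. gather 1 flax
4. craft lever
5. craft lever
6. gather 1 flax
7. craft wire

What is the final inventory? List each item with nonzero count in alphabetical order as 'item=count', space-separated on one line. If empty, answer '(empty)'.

After 1 (gather 8 ivory): ivory=8
After 2 (gather 2 nickel): ivory=8 nickel=2
After 3 (gather 1 flax): flax=1 ivory=8 nickel=2
After 4 (craft lever): flax=1 ivory=4 lever=3 nickel=1
After 5 (craft lever): flax=1 lever=6
After 6 (gather 1 flax): flax=2 lever=6
After 7 (craft wire): flax=1 lever=2 wire=2

Answer: flax=1 lever=2 wire=2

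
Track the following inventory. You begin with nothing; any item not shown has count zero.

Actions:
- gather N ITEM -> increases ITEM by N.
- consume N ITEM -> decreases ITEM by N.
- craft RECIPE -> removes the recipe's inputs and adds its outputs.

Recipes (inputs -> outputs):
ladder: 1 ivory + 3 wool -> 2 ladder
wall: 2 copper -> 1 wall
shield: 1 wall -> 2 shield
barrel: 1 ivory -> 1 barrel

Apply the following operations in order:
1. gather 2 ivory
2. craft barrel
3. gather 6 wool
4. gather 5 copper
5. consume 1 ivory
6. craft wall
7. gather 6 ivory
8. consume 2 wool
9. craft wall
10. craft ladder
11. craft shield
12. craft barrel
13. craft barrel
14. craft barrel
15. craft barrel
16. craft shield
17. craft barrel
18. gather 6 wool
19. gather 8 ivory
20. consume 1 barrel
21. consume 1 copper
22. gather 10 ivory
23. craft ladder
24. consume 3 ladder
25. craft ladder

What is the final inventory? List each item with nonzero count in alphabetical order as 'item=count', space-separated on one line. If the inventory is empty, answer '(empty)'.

After 1 (gather 2 ivory): ivory=2
After 2 (craft barrel): barrel=1 ivory=1
After 3 (gather 6 wool): barrel=1 ivory=1 wool=6
After 4 (gather 5 copper): barrel=1 copper=5 ivory=1 wool=6
After 5 (consume 1 ivory): barrel=1 copper=5 wool=6
After 6 (craft wall): barrel=1 copper=3 wall=1 wool=6
After 7 (gather 6 ivory): barrel=1 copper=3 ivory=6 wall=1 wool=6
After 8 (consume 2 wool): barrel=1 copper=3 ivory=6 wall=1 wool=4
After 9 (craft wall): barrel=1 copper=1 ivory=6 wall=2 wool=4
After 10 (craft ladder): barrel=1 copper=1 ivory=5 ladder=2 wall=2 wool=1
After 11 (craft shield): barrel=1 copper=1 ivory=5 ladder=2 shield=2 wall=1 wool=1
After 12 (craft barrel): barrel=2 copper=1 ivory=4 ladder=2 shield=2 wall=1 wool=1
After 13 (craft barrel): barrel=3 copper=1 ivory=3 ladder=2 shield=2 wall=1 wool=1
After 14 (craft barrel): barrel=4 copper=1 ivory=2 ladder=2 shield=2 wall=1 wool=1
After 15 (craft barrel): barrel=5 copper=1 ivory=1 ladder=2 shield=2 wall=1 wool=1
After 16 (craft shield): barrel=5 copper=1 ivory=1 ladder=2 shield=4 wool=1
After 17 (craft barrel): barrel=6 copper=1 ladder=2 shield=4 wool=1
After 18 (gather 6 wool): barrel=6 copper=1 ladder=2 shield=4 wool=7
After 19 (gather 8 ivory): barrel=6 copper=1 ivory=8 ladder=2 shield=4 wool=7
After 20 (consume 1 barrel): barrel=5 copper=1 ivory=8 ladder=2 shield=4 wool=7
After 21 (consume 1 copper): barrel=5 ivory=8 ladder=2 shield=4 wool=7
After 22 (gather 10 ivory): barrel=5 ivory=18 ladder=2 shield=4 wool=7
After 23 (craft ladder): barrel=5 ivory=17 ladder=4 shield=4 wool=4
After 24 (consume 3 ladder): barrel=5 ivory=17 ladder=1 shield=4 wool=4
After 25 (craft ladder): barrel=5 ivory=16 ladder=3 shield=4 wool=1

Answer: barrel=5 ivory=16 ladder=3 shield=4 wool=1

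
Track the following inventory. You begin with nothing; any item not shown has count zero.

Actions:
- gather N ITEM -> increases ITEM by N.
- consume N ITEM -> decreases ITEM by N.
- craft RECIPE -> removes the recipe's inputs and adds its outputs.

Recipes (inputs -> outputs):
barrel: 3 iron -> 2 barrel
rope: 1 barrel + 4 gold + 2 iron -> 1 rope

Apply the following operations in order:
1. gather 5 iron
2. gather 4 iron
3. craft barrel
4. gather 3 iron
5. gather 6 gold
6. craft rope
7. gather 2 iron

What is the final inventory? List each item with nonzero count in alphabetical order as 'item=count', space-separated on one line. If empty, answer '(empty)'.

After 1 (gather 5 iron): iron=5
After 2 (gather 4 iron): iron=9
After 3 (craft barrel): barrel=2 iron=6
After 4 (gather 3 iron): barrel=2 iron=9
After 5 (gather 6 gold): barrel=2 gold=6 iron=9
After 6 (craft rope): barrel=1 gold=2 iron=7 rope=1
After 7 (gather 2 iron): barrel=1 gold=2 iron=9 rope=1

Answer: barrel=1 gold=2 iron=9 rope=1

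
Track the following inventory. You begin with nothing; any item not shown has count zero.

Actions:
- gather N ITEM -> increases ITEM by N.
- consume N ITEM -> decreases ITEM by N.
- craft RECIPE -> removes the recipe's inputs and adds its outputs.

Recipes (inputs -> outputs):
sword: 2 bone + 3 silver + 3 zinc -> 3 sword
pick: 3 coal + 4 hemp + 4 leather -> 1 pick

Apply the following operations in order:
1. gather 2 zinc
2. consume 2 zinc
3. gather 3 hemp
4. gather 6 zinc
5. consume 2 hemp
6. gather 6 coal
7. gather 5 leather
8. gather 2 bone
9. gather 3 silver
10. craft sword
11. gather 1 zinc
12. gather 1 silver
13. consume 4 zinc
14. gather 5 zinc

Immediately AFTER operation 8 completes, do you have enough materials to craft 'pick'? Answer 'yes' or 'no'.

After 1 (gather 2 zinc): zinc=2
After 2 (consume 2 zinc): (empty)
After 3 (gather 3 hemp): hemp=3
After 4 (gather 6 zinc): hemp=3 zinc=6
After 5 (consume 2 hemp): hemp=1 zinc=6
After 6 (gather 6 coal): coal=6 hemp=1 zinc=6
After 7 (gather 5 leather): coal=6 hemp=1 leather=5 zinc=6
After 8 (gather 2 bone): bone=2 coal=6 hemp=1 leather=5 zinc=6

Answer: no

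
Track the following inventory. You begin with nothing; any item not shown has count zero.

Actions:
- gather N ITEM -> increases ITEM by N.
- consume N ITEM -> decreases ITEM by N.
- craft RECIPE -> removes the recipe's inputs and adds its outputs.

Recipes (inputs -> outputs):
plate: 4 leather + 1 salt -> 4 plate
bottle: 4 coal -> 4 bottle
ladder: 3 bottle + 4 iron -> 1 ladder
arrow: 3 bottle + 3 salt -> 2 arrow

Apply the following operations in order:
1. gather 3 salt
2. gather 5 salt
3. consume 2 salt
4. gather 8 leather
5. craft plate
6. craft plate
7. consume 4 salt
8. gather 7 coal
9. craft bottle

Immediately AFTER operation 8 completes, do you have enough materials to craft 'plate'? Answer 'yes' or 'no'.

Answer: no

Derivation:
After 1 (gather 3 salt): salt=3
After 2 (gather 5 salt): salt=8
After 3 (consume 2 salt): salt=6
After 4 (gather 8 leather): leather=8 salt=6
After 5 (craft plate): leather=4 plate=4 salt=5
After 6 (craft plate): plate=8 salt=4
After 7 (consume 4 salt): plate=8
After 8 (gather 7 coal): coal=7 plate=8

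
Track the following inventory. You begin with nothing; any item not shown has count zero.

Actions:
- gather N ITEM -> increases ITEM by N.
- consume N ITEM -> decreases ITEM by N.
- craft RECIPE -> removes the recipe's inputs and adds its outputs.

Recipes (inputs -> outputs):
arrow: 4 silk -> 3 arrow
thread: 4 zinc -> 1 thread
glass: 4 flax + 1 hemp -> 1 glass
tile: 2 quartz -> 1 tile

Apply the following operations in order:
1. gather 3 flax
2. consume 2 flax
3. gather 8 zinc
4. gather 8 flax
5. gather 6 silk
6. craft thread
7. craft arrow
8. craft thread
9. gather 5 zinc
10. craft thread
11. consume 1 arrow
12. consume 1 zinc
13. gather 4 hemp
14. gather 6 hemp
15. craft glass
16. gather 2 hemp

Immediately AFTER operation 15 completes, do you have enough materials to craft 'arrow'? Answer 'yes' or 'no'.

Answer: no

Derivation:
After 1 (gather 3 flax): flax=3
After 2 (consume 2 flax): flax=1
After 3 (gather 8 zinc): flax=1 zinc=8
After 4 (gather 8 flax): flax=9 zinc=8
After 5 (gather 6 silk): flax=9 silk=6 zinc=8
After 6 (craft thread): flax=9 silk=6 thread=1 zinc=4
After 7 (craft arrow): arrow=3 flax=9 silk=2 thread=1 zinc=4
After 8 (craft thread): arrow=3 flax=9 silk=2 thread=2
After 9 (gather 5 zinc): arrow=3 flax=9 silk=2 thread=2 zinc=5
After 10 (craft thread): arrow=3 flax=9 silk=2 thread=3 zinc=1
After 11 (consume 1 arrow): arrow=2 flax=9 silk=2 thread=3 zinc=1
After 12 (consume 1 zinc): arrow=2 flax=9 silk=2 thread=3
After 13 (gather 4 hemp): arrow=2 flax=9 hemp=4 silk=2 thread=3
After 14 (gather 6 hemp): arrow=2 flax=9 hemp=10 silk=2 thread=3
After 15 (craft glass): arrow=2 flax=5 glass=1 hemp=9 silk=2 thread=3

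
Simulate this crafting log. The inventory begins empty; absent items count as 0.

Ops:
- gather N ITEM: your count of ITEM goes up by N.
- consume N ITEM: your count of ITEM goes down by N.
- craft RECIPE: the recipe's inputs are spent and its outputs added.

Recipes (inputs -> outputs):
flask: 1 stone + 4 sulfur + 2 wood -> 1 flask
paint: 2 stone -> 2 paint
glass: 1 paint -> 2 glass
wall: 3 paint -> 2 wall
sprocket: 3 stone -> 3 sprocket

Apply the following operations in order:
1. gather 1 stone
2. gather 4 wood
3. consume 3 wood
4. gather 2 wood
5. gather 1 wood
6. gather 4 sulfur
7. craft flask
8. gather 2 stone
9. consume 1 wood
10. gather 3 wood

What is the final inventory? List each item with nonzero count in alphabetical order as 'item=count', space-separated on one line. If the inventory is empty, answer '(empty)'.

After 1 (gather 1 stone): stone=1
After 2 (gather 4 wood): stone=1 wood=4
After 3 (consume 3 wood): stone=1 wood=1
After 4 (gather 2 wood): stone=1 wood=3
After 5 (gather 1 wood): stone=1 wood=4
After 6 (gather 4 sulfur): stone=1 sulfur=4 wood=4
After 7 (craft flask): flask=1 wood=2
After 8 (gather 2 stone): flask=1 stone=2 wood=2
After 9 (consume 1 wood): flask=1 stone=2 wood=1
After 10 (gather 3 wood): flask=1 stone=2 wood=4

Answer: flask=1 stone=2 wood=4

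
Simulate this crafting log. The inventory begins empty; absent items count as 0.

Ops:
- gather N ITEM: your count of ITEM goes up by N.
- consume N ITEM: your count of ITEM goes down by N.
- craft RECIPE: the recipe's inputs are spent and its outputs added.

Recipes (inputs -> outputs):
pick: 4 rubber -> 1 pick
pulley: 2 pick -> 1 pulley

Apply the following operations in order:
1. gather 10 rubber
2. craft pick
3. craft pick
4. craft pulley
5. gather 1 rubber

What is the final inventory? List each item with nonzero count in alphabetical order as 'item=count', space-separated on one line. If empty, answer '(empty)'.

Answer: pulley=1 rubber=3

Derivation:
After 1 (gather 10 rubber): rubber=10
After 2 (craft pick): pick=1 rubber=6
After 3 (craft pick): pick=2 rubber=2
After 4 (craft pulley): pulley=1 rubber=2
After 5 (gather 1 rubber): pulley=1 rubber=3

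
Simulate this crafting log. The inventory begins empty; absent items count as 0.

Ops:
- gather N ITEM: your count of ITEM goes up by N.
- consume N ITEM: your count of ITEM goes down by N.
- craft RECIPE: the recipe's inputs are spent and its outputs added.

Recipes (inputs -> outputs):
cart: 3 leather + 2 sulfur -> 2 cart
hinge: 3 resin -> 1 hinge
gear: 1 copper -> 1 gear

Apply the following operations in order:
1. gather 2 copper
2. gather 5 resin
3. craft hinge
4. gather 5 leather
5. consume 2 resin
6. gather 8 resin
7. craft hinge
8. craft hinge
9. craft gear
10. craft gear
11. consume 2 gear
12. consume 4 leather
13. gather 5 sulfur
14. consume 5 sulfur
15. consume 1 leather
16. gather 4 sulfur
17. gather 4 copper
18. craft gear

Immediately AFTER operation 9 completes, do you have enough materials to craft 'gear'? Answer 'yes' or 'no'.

Answer: yes

Derivation:
After 1 (gather 2 copper): copper=2
After 2 (gather 5 resin): copper=2 resin=5
After 3 (craft hinge): copper=2 hinge=1 resin=2
After 4 (gather 5 leather): copper=2 hinge=1 leather=5 resin=2
After 5 (consume 2 resin): copper=2 hinge=1 leather=5
After 6 (gather 8 resin): copper=2 hinge=1 leather=5 resin=8
After 7 (craft hinge): copper=2 hinge=2 leather=5 resin=5
After 8 (craft hinge): copper=2 hinge=3 leather=5 resin=2
After 9 (craft gear): copper=1 gear=1 hinge=3 leather=5 resin=2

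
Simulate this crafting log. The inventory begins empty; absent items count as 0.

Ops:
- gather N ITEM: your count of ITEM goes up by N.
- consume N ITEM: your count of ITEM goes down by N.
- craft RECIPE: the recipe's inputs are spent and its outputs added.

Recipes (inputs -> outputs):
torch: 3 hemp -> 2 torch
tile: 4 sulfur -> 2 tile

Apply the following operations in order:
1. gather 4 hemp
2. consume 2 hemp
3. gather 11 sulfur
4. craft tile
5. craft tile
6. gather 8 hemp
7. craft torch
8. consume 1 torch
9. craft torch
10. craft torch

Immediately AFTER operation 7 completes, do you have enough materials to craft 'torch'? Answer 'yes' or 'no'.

After 1 (gather 4 hemp): hemp=4
After 2 (consume 2 hemp): hemp=2
After 3 (gather 11 sulfur): hemp=2 sulfur=11
After 4 (craft tile): hemp=2 sulfur=7 tile=2
After 5 (craft tile): hemp=2 sulfur=3 tile=4
After 6 (gather 8 hemp): hemp=10 sulfur=3 tile=4
After 7 (craft torch): hemp=7 sulfur=3 tile=4 torch=2

Answer: yes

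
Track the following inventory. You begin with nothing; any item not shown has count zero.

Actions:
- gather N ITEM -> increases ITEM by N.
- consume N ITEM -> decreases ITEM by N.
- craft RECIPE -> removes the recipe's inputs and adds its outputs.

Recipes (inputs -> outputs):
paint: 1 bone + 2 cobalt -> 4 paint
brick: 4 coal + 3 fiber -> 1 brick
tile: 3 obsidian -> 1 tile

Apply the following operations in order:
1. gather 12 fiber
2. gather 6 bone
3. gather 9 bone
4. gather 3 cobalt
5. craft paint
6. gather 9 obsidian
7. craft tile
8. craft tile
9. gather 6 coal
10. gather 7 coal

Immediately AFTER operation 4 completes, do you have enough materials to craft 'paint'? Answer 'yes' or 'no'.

Answer: yes

Derivation:
After 1 (gather 12 fiber): fiber=12
After 2 (gather 6 bone): bone=6 fiber=12
After 3 (gather 9 bone): bone=15 fiber=12
After 4 (gather 3 cobalt): bone=15 cobalt=3 fiber=12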